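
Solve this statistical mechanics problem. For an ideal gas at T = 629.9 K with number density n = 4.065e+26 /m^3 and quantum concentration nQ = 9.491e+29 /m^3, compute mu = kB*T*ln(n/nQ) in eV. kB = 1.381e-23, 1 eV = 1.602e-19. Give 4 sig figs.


Step 1: n/nQ = 4.065e+26/9.491e+29 = 0.0004283
Step 2: ln(n/nQ) = -7.756
Step 3: mu = kB*T*ln(n/nQ) = 8.699e-21*-7.756 = -6.747e-20 J
Step 4: Convert to eV: -6.747e-20/1.602e-19 = -0.4211 eV

-0.4211


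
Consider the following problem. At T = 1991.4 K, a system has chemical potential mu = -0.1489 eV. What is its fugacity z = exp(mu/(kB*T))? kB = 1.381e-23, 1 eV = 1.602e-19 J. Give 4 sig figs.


Step 1: Convert mu to Joules: -0.1489*1.602e-19 = -2.385e-20 J
Step 2: kB*T = 1.381e-23*1991.4 = 2.75e-20 J
Step 3: mu/(kB*T) = -0.8674
Step 4: z = exp(-0.8674) = 0.4201

0.4201


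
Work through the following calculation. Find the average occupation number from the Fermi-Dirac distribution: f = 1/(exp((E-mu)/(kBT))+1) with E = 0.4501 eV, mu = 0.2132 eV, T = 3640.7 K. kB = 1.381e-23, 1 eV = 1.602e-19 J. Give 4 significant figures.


Step 1: (E - mu) = 0.4501 - 0.2132 = 0.2369 eV
Step 2: Convert: (E-mu)*eV = 3.795e-20 J
Step 3: x = (E-mu)*eV/(kB*T) = 0.7548
Step 4: f = 1/(exp(0.7548)+1) = 0.3198

0.3198


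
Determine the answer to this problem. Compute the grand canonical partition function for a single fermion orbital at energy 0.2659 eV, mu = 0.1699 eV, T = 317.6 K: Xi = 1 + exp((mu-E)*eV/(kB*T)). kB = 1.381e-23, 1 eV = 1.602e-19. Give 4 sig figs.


Step 1: (mu - E) = 0.1699 - 0.2659 = -0.096 eV
Step 2: x = (mu-E)*eV/(kB*T) = -0.096*1.602e-19/(1.381e-23*317.6) = -3.506
Step 3: exp(x) = 0.03001
Step 4: Xi = 1 + 0.03001 = 1.03

1.03


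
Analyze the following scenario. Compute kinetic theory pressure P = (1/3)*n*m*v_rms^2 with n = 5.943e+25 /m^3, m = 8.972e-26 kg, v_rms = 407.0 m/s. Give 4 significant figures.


Step 1: v_rms^2 = 407.0^2 = 1.656e+05
Step 2: n*m = 5.943e+25*8.972e-26 = 5.332
Step 3: P = (1/3)*5.332*1.656e+05 = 2.944e+05 Pa

2.944e+05


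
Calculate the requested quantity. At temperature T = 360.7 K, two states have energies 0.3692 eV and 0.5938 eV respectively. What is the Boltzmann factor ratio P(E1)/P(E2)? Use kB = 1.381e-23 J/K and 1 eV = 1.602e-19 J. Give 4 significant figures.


Step 1: Compute energy difference dE = E1 - E2 = 0.3692 - 0.5938 = -0.2246 eV
Step 2: Convert to Joules: dE_J = -0.2246 * 1.602e-19 = -3.598e-20 J
Step 3: Compute exponent = -dE_J / (kB * T) = -(-3.598e-20) / (1.381e-23 * 360.7) = 7.223
Step 4: P(E1)/P(E2) = exp(7.223) = 1371

1371


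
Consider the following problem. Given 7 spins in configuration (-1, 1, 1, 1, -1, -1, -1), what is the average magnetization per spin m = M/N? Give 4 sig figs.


Step 1: Count up spins (+1): 3, down spins (-1): 4
Step 2: Total magnetization M = 3 - 4 = -1
Step 3: m = M/N = -1/7 = -0.1429

-0.1429


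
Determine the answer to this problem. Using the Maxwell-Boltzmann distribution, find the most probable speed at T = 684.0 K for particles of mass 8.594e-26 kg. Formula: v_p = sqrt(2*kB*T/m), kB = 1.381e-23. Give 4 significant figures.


Step 1: Numerator = 2*kB*T = 2*1.381e-23*684.0 = 1.889e-20
Step 2: Ratio = 1.889e-20 / 8.594e-26 = 2.198e+05
Step 3: v_p = sqrt(2.198e+05) = 468.9 m/s

468.9


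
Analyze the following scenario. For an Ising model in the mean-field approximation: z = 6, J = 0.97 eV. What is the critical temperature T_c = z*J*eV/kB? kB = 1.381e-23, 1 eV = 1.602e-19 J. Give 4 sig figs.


Step 1: z*J = 6*0.97 = 5.82 eV
Step 2: Convert to Joules: 5.82*1.602e-19 = 9.324e-19 J
Step 3: T_c = 9.324e-19 / 1.381e-23 = 6.751e+04 K

6.751e+04


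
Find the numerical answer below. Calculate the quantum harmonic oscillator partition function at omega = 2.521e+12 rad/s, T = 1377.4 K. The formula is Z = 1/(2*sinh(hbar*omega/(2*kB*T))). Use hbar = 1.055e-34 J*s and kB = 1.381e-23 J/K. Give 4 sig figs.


Step 1: Compute x = hbar*omega/(kB*T) = 1.055e-34*2.521e+12/(1.381e-23*1377.4) = 0.01398
Step 2: x/2 = 0.006991
Step 3: sinh(x/2) = 0.006991
Step 4: Z = 1/(2*0.006991) = 71.52

71.52


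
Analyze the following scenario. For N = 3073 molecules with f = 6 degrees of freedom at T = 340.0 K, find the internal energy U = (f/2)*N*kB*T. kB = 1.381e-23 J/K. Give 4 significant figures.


Step 1: f/2 = 6/2 = 3.0
Step 2: N*kB*T = 3073*1.381e-23*340.0 = 1.443e-17
Step 3: U = 3.0 * 1.443e-17 = 4.329e-17 J

4.329e-17


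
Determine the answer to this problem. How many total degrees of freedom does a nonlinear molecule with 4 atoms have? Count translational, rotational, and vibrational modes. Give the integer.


Step 1: Translational DOF = 3
Step 2: Rotational DOF (nonlinear) = 3
Step 3: Vibrational DOF = 3*4 - 6 = 6
Step 4: Total = 3 + 3 + 6 = 12

12


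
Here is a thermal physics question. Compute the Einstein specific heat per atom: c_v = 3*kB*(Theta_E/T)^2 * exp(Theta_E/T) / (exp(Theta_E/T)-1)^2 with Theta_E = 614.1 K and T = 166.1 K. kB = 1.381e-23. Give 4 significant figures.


Step 1: x = Theta_E/T = 614.1/166.1 = 3.697
Step 2: x^2 = 13.67
Step 3: exp(x) = 40.33
Step 4: c_v = 3*1.381e-23*13.67*40.33/(40.33-1)^2 = 1.476e-23

1.476e-23


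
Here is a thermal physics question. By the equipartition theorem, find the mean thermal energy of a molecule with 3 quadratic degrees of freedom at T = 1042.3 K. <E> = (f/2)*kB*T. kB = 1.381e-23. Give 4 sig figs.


Step 1: f/2 = 3/2 = 1.5
Step 2: kB*T = 1.381e-23 * 1042.3 = 1.439e-20
Step 3: <E> = 1.5 * 1.439e-20 = 2.159e-20 J

2.159e-20


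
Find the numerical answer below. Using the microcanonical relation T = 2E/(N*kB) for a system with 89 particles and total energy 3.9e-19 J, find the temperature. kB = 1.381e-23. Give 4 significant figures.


Step 1: Numerator = 2*E = 2*3.9e-19 = 7.8e-19 J
Step 2: Denominator = N*kB = 89*1.381e-23 = 1.229e-21
Step 3: T = 7.8e-19 / 1.229e-21 = 634.6 K

634.6


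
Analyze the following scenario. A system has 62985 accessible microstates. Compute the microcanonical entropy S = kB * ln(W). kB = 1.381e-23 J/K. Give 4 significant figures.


Step 1: ln(W) = ln(62985) = 11.05
Step 2: S = kB * ln(W) = 1.381e-23 * 11.05
Step 3: S = 1.526e-22 J/K

1.526e-22


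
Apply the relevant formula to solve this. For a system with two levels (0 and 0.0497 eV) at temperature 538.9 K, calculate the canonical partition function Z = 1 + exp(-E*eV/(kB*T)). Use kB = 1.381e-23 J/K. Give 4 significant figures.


Step 1: Compute beta*E = E*eV/(kB*T) = 0.0497*1.602e-19/(1.381e-23*538.9) = 1.07
Step 2: exp(-beta*E) = exp(-1.07) = 0.3431
Step 3: Z = 1 + 0.3431 = 1.343

1.343


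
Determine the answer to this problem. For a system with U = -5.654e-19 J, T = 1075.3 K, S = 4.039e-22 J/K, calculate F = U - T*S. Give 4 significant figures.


Step 1: T*S = 1075.3 * 4.039e-22 = 4.343e-19 J
Step 2: F = U - T*S = -5.654e-19 - 4.343e-19
Step 3: F = -9.997e-19 J

-9.997e-19


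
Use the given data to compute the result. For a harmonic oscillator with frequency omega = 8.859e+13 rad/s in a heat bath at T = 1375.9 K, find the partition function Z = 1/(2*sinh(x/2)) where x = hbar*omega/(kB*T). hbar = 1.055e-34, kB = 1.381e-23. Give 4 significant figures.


Step 1: Compute x = hbar*omega/(kB*T) = 1.055e-34*8.859e+13/(1.381e-23*1375.9) = 0.4919
Step 2: x/2 = 0.2459
Step 3: sinh(x/2) = 0.2484
Step 4: Z = 1/(2*0.2484) = 2.013

2.013


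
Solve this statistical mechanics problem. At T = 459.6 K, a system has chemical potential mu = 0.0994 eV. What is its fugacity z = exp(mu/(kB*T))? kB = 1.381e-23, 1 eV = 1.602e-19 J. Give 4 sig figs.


Step 1: Convert mu to Joules: 0.0994*1.602e-19 = 1.592e-20 J
Step 2: kB*T = 1.381e-23*459.6 = 6.347e-21 J
Step 3: mu/(kB*T) = 2.509
Step 4: z = exp(2.509) = 12.29

12.29


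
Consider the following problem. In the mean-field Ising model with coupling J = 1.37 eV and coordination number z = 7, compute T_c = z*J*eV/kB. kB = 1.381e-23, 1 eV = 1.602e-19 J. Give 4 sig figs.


Step 1: z*J = 7*1.37 = 9.59 eV
Step 2: Convert to Joules: 9.59*1.602e-19 = 1.536e-18 J
Step 3: T_c = 1.536e-18 / 1.381e-23 = 1.112e+05 K

1.112e+05


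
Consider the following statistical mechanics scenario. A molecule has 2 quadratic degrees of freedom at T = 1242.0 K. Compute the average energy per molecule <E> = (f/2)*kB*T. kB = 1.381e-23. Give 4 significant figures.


Step 1: f/2 = 2/2 = 1
Step 2: kB*T = 1.381e-23 * 1242.0 = 1.715e-20
Step 3: <E> = 1 * 1.715e-20 = 1.715e-20 J

1.715e-20


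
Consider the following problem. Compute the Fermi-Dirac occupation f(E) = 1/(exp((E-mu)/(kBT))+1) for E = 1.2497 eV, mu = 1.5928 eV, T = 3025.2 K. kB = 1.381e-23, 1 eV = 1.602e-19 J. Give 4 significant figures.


Step 1: (E - mu) = 1.2497 - 1.5928 = -0.3431 eV
Step 2: Convert: (E-mu)*eV = -5.496e-20 J
Step 3: x = (E-mu)*eV/(kB*T) = -1.316
Step 4: f = 1/(exp(-1.316)+1) = 0.7885

0.7885


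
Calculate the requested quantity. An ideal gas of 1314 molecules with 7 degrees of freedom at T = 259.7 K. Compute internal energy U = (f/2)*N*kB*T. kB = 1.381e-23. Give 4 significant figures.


Step 1: f/2 = 7/2 = 3.5
Step 2: N*kB*T = 1314*1.381e-23*259.7 = 4.713e-18
Step 3: U = 3.5 * 4.713e-18 = 1.649e-17 J

1.649e-17


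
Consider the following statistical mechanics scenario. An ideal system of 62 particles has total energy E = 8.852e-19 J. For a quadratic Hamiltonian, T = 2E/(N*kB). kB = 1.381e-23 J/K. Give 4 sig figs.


Step 1: Numerator = 2*E = 2*8.852e-19 = 1.77e-18 J
Step 2: Denominator = N*kB = 62*1.381e-23 = 8.562e-22
Step 3: T = 1.77e-18 / 8.562e-22 = 2068 K

2068


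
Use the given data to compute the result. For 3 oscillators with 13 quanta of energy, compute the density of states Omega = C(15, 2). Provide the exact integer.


Step 1: Use binomial coefficient C(15, 2)
Step 2: Numerator = 15! / 13!
Step 3: Denominator = 2!
Step 4: Omega = 105

105


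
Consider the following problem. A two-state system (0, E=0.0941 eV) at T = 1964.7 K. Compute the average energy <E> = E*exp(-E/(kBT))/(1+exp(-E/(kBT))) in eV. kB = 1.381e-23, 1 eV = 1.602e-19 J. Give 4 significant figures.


Step 1: beta*E = 0.0941*1.602e-19/(1.381e-23*1964.7) = 0.5556
Step 2: exp(-beta*E) = 0.5737
Step 3: <E> = 0.0941*0.5737/(1+0.5737) = 0.03431 eV

0.03431


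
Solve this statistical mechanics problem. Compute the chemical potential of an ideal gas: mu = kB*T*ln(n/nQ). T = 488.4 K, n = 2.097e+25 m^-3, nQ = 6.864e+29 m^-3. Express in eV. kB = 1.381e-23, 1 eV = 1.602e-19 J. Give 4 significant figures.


Step 1: n/nQ = 2.097e+25/6.864e+29 = 3.055e-05
Step 2: ln(n/nQ) = -10.4
Step 3: mu = kB*T*ln(n/nQ) = 6.745e-21*-10.4 = -7.012e-20 J
Step 4: Convert to eV: -7.012e-20/1.602e-19 = -0.4377 eV

-0.4377


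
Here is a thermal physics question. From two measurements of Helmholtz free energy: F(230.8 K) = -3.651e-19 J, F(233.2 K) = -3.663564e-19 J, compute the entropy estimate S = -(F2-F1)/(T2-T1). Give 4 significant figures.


Step 1: dF = F2 - F1 = -3.663564e-19 - (-3.651e-19) = -1.2564e-21 J
Step 2: dT = T2 - T1 = 233.2 - 230.8 = 2.4 K
Step 3: S = -dF/dT = -(-1.2564e-21)/2.4 = 5.235e-22 J/K

5.235e-22


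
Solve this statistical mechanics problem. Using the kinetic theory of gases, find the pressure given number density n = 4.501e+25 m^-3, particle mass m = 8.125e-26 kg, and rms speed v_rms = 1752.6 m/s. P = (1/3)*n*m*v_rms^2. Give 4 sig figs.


Step 1: v_rms^2 = 1752.6^2 = 3.072e+06
Step 2: n*m = 4.501e+25*8.125e-26 = 3.657
Step 3: P = (1/3)*3.657*3.072e+06 = 3.744e+06 Pa

3.744e+06


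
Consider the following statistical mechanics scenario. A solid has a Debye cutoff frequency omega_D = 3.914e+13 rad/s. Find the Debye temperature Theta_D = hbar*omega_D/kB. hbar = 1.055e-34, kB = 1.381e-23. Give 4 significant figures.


Step 1: hbar*omega_D = 1.055e-34 * 3.914e+13 = 4.129e-21 J
Step 2: Theta_D = 4.129e-21 / 1.381e-23
Step 3: Theta_D = 299 K

299


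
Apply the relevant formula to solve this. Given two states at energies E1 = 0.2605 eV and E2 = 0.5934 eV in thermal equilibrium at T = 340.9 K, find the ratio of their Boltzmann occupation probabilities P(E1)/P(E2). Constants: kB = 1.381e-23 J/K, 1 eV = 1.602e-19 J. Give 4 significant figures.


Step 1: Compute energy difference dE = E1 - E2 = 0.2605 - 0.5934 = -0.3329 eV
Step 2: Convert to Joules: dE_J = -0.3329 * 1.602e-19 = -5.333e-20 J
Step 3: Compute exponent = -dE_J / (kB * T) = -(-5.333e-20) / (1.381e-23 * 340.9) = 11.33
Step 4: P(E1)/P(E2) = exp(11.33) = 8.312e+04

8.312e+04


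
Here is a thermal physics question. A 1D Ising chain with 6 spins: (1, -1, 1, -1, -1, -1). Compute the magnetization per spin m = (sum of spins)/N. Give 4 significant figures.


Step 1: Count up spins (+1): 2, down spins (-1): 4
Step 2: Total magnetization M = 2 - 4 = -2
Step 3: m = M/N = -2/6 = -0.3333

-0.3333


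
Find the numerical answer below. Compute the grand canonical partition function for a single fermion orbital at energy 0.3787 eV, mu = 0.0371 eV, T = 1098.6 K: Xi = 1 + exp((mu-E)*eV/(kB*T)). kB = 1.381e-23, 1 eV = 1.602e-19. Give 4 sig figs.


Step 1: (mu - E) = 0.0371 - 0.3787 = -0.3416 eV
Step 2: x = (mu-E)*eV/(kB*T) = -0.3416*1.602e-19/(1.381e-23*1098.6) = -3.607
Step 3: exp(x) = 0.02713
Step 4: Xi = 1 + 0.02713 = 1.027

1.027


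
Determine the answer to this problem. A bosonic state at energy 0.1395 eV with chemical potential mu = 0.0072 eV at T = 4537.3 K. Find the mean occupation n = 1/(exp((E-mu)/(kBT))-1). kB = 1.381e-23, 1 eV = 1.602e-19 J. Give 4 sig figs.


Step 1: (E - mu) = 0.1323 eV
Step 2: x = (E-mu)*eV/(kB*T) = 0.1323*1.602e-19/(1.381e-23*4537.3) = 0.3382
Step 3: exp(x) = 1.402
Step 4: n = 1/(exp(x)-1) = 2.485

2.485


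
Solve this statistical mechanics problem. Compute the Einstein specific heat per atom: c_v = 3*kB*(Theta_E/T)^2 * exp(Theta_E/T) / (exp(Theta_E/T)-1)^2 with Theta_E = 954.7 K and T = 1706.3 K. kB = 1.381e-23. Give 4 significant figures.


Step 1: x = Theta_E/T = 954.7/1706.3 = 0.5595
Step 2: x^2 = 0.3131
Step 3: exp(x) = 1.75
Step 4: c_v = 3*1.381e-23*0.3131*1.75/(1.75-1)^2 = 4.037e-23

4.037e-23


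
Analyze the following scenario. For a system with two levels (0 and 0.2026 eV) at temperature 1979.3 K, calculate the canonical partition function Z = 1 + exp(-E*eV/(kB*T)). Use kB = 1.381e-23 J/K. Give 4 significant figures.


Step 1: Compute beta*E = E*eV/(kB*T) = 0.2026*1.602e-19/(1.381e-23*1979.3) = 1.187
Step 2: exp(-beta*E) = exp(-1.187) = 0.305
Step 3: Z = 1 + 0.305 = 1.305

1.305


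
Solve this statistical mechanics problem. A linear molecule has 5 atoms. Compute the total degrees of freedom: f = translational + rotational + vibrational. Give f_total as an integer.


Step 1: Translational DOF = 3
Step 2: Rotational DOF (linear) = 2
Step 3: Vibrational DOF = 3*5 - 5 = 10
Step 4: Total = 3 + 2 + 10 = 15

15


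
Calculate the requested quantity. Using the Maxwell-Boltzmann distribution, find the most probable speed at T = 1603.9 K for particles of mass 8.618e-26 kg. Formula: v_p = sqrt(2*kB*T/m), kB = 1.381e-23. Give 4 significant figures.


Step 1: Numerator = 2*kB*T = 2*1.381e-23*1603.9 = 4.43e-20
Step 2: Ratio = 4.43e-20 / 8.618e-26 = 5.14e+05
Step 3: v_p = sqrt(5.14e+05) = 717 m/s

717


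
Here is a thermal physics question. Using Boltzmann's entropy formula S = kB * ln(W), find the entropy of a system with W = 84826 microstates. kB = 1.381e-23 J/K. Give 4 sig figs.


Step 1: ln(W) = ln(84826) = 11.35
Step 2: S = kB * ln(W) = 1.381e-23 * 11.35
Step 3: S = 1.567e-22 J/K

1.567e-22


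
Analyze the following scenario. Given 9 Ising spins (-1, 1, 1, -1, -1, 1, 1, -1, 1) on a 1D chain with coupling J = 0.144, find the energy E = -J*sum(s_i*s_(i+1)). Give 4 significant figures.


Step 1: Nearest-neighbor products: -1, 1, -1, 1, -1, 1, -1, -1
Step 2: Sum of products = -2
Step 3: E = -0.144 * -2 = 0.288

0.288


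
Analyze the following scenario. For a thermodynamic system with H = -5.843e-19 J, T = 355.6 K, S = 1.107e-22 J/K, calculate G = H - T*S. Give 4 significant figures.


Step 1: T*S = 355.6 * 1.107e-22 = 3.936e-20 J
Step 2: G = H - T*S = -5.843e-19 - 3.936e-20
Step 3: G = -6.237e-19 J

-6.237e-19


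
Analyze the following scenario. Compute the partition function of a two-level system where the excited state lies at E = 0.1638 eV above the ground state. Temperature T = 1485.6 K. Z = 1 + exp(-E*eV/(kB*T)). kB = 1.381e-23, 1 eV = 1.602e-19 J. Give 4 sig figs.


Step 1: Compute beta*E = E*eV/(kB*T) = 0.1638*1.602e-19/(1.381e-23*1485.6) = 1.279
Step 2: exp(-beta*E) = exp(-1.279) = 0.2783
Step 3: Z = 1 + 0.2783 = 1.278

1.278


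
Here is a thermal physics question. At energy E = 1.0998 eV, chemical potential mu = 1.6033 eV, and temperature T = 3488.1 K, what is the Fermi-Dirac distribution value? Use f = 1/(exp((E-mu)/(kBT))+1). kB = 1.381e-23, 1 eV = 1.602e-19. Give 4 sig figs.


Step 1: (E - mu) = 1.0998 - 1.6033 = -0.5035 eV
Step 2: Convert: (E-mu)*eV = -8.066e-20 J
Step 3: x = (E-mu)*eV/(kB*T) = -1.674
Step 4: f = 1/(exp(-1.674)+1) = 0.8422

0.8422


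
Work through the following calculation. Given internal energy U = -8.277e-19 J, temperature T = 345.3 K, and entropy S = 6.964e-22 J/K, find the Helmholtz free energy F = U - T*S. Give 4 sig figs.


Step 1: T*S = 345.3 * 6.964e-22 = 2.405e-19 J
Step 2: F = U - T*S = -8.277e-19 - 2.405e-19
Step 3: F = -1.068e-18 J

-1.068e-18


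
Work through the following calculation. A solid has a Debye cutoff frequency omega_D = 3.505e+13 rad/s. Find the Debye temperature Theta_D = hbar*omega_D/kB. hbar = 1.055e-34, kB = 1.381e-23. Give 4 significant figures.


Step 1: hbar*omega_D = 1.055e-34 * 3.505e+13 = 3.698e-21 J
Step 2: Theta_D = 3.698e-21 / 1.381e-23
Step 3: Theta_D = 267.8 K

267.8


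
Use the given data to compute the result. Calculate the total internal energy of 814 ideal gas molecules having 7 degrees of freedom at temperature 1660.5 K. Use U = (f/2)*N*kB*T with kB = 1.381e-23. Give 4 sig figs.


Step 1: f/2 = 7/2 = 3.5
Step 2: N*kB*T = 814*1.381e-23*1660.5 = 1.867e-17
Step 3: U = 3.5 * 1.867e-17 = 6.533e-17 J

6.533e-17


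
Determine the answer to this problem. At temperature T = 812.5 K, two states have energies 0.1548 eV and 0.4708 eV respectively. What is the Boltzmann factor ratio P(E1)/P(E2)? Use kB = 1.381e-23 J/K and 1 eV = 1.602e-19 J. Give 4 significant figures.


Step 1: Compute energy difference dE = E1 - E2 = 0.1548 - 0.4708 = -0.316 eV
Step 2: Convert to Joules: dE_J = -0.316 * 1.602e-19 = -5.062e-20 J
Step 3: Compute exponent = -dE_J / (kB * T) = -(-5.062e-20) / (1.381e-23 * 812.5) = 4.512
Step 4: P(E1)/P(E2) = exp(4.512) = 91.07

91.07


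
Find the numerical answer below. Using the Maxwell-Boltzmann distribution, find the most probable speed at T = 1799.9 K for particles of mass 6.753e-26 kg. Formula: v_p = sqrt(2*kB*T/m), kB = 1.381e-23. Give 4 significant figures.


Step 1: Numerator = 2*kB*T = 2*1.381e-23*1799.9 = 4.971e-20
Step 2: Ratio = 4.971e-20 / 6.753e-26 = 7.362e+05
Step 3: v_p = sqrt(7.362e+05) = 858 m/s

858


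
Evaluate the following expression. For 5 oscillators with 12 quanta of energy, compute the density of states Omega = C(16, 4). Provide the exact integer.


Step 1: Use binomial coefficient C(16, 4)
Step 2: Numerator = 16! / 12!
Step 3: Denominator = 4!
Step 4: Omega = 1820

1820


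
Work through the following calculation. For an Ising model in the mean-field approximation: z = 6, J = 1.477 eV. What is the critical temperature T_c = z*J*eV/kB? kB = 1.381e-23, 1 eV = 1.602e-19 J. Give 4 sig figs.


Step 1: z*J = 6*1.477 = 8.862 eV
Step 2: Convert to Joules: 8.862*1.602e-19 = 1.42e-18 J
Step 3: T_c = 1.42e-18 / 1.381e-23 = 1.028e+05 K

1.028e+05


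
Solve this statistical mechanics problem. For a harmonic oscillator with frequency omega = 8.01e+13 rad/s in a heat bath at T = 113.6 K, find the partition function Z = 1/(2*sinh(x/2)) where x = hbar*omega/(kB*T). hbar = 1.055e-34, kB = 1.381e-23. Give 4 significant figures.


Step 1: Compute x = hbar*omega/(kB*T) = 1.055e-34*8.01e+13/(1.381e-23*113.6) = 5.387
Step 2: x/2 = 2.693
Step 3: sinh(x/2) = 7.356
Step 4: Z = 1/(2*7.356) = 0.06797

0.06797


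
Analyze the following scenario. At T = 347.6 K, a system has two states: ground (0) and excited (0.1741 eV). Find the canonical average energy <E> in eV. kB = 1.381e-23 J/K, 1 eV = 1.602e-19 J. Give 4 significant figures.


Step 1: beta*E = 0.1741*1.602e-19/(1.381e-23*347.6) = 5.81
Step 2: exp(-beta*E) = 0.002997
Step 3: <E> = 0.1741*0.002997/(1+0.002997) = 0.0005202 eV

0.0005202


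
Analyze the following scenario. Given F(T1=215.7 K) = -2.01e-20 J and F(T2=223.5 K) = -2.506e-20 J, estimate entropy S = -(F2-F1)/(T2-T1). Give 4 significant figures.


Step 1: dF = F2 - F1 = -2.506e-20 - (-2.01e-20) = -4.96e-21 J
Step 2: dT = T2 - T1 = 223.5 - 215.7 = 7.8 K
Step 3: S = -dF/dT = -(-4.96e-21)/7.8 = 6.359e-22 J/K

6.359e-22


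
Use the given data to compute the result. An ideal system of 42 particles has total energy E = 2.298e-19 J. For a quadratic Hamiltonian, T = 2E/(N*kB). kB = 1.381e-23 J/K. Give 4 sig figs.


Step 1: Numerator = 2*E = 2*2.298e-19 = 4.596e-19 J
Step 2: Denominator = N*kB = 42*1.381e-23 = 5.8e-22
Step 3: T = 4.596e-19 / 5.8e-22 = 792.4 K

792.4


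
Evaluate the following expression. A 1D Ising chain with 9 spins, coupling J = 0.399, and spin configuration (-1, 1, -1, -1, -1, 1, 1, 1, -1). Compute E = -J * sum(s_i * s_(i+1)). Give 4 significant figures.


Step 1: Nearest-neighbor products: -1, -1, 1, 1, -1, 1, 1, -1
Step 2: Sum of products = 0
Step 3: E = -0.399 * 0 = 0

0


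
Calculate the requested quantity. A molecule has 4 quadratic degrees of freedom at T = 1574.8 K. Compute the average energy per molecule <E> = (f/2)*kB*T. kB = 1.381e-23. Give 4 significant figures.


Step 1: f/2 = 4/2 = 2
Step 2: kB*T = 1.381e-23 * 1574.8 = 2.175e-20
Step 3: <E> = 2 * 2.175e-20 = 4.35e-20 J

4.35e-20


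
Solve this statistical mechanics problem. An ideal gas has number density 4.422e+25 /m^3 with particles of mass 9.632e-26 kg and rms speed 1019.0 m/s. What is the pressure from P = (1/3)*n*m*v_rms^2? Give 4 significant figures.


Step 1: v_rms^2 = 1019.0^2 = 1.038e+06
Step 2: n*m = 4.422e+25*9.632e-26 = 4.259
Step 3: P = (1/3)*4.259*1.038e+06 = 1.474e+06 Pa

1.474e+06


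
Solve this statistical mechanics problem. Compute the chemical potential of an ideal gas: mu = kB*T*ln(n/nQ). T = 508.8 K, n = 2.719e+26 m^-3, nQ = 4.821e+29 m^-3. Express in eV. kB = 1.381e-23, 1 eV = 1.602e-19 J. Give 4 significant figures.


Step 1: n/nQ = 2.719e+26/4.821e+29 = 0.000564
Step 2: ln(n/nQ) = -7.48
Step 3: mu = kB*T*ln(n/nQ) = 7.027e-21*-7.48 = -5.256e-20 J
Step 4: Convert to eV: -5.256e-20/1.602e-19 = -0.3281 eV

-0.3281


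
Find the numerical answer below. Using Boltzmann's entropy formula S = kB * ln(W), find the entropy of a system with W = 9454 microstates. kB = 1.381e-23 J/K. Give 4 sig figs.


Step 1: ln(W) = ln(9454) = 9.154
Step 2: S = kB * ln(W) = 1.381e-23 * 9.154
Step 3: S = 1.264e-22 J/K

1.264e-22


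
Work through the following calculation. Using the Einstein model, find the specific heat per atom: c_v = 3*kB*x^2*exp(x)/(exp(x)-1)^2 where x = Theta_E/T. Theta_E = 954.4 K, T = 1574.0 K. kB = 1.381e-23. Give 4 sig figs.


Step 1: x = Theta_E/T = 954.4/1574.0 = 0.6064
Step 2: x^2 = 0.3677
Step 3: exp(x) = 1.834
Step 4: c_v = 3*1.381e-23*0.3677*1.834/(1.834-1)^2 = 4.018e-23

4.018e-23


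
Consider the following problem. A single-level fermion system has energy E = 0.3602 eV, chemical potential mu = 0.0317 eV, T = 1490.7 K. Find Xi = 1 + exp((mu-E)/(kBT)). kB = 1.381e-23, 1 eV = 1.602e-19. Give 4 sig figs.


Step 1: (mu - E) = 0.0317 - 0.3602 = -0.3285 eV
Step 2: x = (mu-E)*eV/(kB*T) = -0.3285*1.602e-19/(1.381e-23*1490.7) = -2.556
Step 3: exp(x) = 0.07759
Step 4: Xi = 1 + 0.07759 = 1.078

1.078


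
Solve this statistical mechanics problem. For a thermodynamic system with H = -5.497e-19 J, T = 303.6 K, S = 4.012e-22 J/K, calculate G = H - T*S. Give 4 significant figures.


Step 1: T*S = 303.6 * 4.012e-22 = 1.218e-19 J
Step 2: G = H - T*S = -5.497e-19 - 1.218e-19
Step 3: G = -6.715e-19 J

-6.715e-19


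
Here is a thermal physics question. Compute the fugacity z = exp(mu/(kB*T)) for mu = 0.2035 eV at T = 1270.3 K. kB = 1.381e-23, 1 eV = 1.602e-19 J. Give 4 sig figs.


Step 1: Convert mu to Joules: 0.2035*1.602e-19 = 3.26e-20 J
Step 2: kB*T = 1.381e-23*1270.3 = 1.754e-20 J
Step 3: mu/(kB*T) = 1.858
Step 4: z = exp(1.858) = 6.413

6.413


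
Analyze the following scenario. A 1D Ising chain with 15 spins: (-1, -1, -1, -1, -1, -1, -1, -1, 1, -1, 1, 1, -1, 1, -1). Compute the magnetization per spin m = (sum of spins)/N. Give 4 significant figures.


Step 1: Count up spins (+1): 4, down spins (-1): 11
Step 2: Total magnetization M = 4 - 11 = -7
Step 3: m = M/N = -7/15 = -0.4667

-0.4667


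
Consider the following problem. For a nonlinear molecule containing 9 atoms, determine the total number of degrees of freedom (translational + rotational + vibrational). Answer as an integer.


Step 1: Translational DOF = 3
Step 2: Rotational DOF (nonlinear) = 3
Step 3: Vibrational DOF = 3*9 - 6 = 21
Step 4: Total = 3 + 3 + 21 = 27

27


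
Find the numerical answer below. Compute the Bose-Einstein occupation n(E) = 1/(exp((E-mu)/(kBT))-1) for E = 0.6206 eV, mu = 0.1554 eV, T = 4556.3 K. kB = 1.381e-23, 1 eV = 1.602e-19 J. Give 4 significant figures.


Step 1: (E - mu) = 0.4652 eV
Step 2: x = (E-mu)*eV/(kB*T) = 0.4652*1.602e-19/(1.381e-23*4556.3) = 1.184
Step 3: exp(x) = 3.269
Step 4: n = 1/(exp(x)-1) = 0.4408

0.4408


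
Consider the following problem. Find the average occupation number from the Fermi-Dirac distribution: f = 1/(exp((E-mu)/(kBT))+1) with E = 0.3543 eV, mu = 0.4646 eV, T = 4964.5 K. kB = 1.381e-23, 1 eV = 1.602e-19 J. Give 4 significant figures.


Step 1: (E - mu) = 0.3543 - 0.4646 = -0.1103 eV
Step 2: Convert: (E-mu)*eV = -1.767e-20 J
Step 3: x = (E-mu)*eV/(kB*T) = -0.2577
Step 4: f = 1/(exp(-0.2577)+1) = 0.5641

0.5641


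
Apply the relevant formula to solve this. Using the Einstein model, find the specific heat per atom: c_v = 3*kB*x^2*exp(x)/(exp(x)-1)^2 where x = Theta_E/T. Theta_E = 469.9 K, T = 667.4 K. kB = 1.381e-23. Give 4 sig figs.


Step 1: x = Theta_E/T = 469.9/667.4 = 0.7041
Step 2: x^2 = 0.4957
Step 3: exp(x) = 2.022
Step 4: c_v = 3*1.381e-23*0.4957*2.022/(2.022-1)^2 = 3.976e-23

3.976e-23


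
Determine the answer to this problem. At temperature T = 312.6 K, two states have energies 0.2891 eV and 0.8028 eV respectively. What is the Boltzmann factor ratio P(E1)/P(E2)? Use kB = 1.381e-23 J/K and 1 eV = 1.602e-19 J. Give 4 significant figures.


Step 1: Compute energy difference dE = E1 - E2 = 0.2891 - 0.8028 = -0.5137 eV
Step 2: Convert to Joules: dE_J = -0.5137 * 1.602e-19 = -8.229e-20 J
Step 3: Compute exponent = -dE_J / (kB * T) = -(-8.229e-20) / (1.381e-23 * 312.6) = 19.06
Step 4: P(E1)/P(E2) = exp(19.06) = 1.901e+08

1.901e+08


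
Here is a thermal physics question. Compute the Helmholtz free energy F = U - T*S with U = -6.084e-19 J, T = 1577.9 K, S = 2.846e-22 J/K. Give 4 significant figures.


Step 1: T*S = 1577.9 * 2.846e-22 = 4.491e-19 J
Step 2: F = U - T*S = -6.084e-19 - 4.491e-19
Step 3: F = -1.057e-18 J

-1.057e-18


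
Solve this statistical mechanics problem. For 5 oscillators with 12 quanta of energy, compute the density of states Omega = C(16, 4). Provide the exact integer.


Step 1: Use binomial coefficient C(16, 4)
Step 2: Numerator = 16! / 12!
Step 3: Denominator = 4!
Step 4: Omega = 1820

1820


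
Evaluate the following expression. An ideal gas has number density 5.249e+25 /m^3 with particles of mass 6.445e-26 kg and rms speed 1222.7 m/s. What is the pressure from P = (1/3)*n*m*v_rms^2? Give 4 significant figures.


Step 1: v_rms^2 = 1222.7^2 = 1.495e+06
Step 2: n*m = 5.249e+25*6.445e-26 = 3.383
Step 3: P = (1/3)*3.383*1.495e+06 = 1.686e+06 Pa

1.686e+06


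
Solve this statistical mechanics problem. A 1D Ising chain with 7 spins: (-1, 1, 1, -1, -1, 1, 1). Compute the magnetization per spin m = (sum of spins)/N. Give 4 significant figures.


Step 1: Count up spins (+1): 4, down spins (-1): 3
Step 2: Total magnetization M = 4 - 3 = 1
Step 3: m = M/N = 1/7 = 0.1429

0.1429


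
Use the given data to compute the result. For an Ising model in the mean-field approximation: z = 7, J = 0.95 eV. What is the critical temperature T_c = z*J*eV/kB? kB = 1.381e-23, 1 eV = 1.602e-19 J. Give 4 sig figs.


Step 1: z*J = 7*0.95 = 6.65 eV
Step 2: Convert to Joules: 6.65*1.602e-19 = 1.065e-18 J
Step 3: T_c = 1.065e-18 / 1.381e-23 = 7.714e+04 K

7.714e+04


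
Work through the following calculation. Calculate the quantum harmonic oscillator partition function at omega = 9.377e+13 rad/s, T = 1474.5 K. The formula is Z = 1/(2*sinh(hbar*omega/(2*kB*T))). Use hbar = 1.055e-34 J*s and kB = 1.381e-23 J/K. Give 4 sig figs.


Step 1: Compute x = hbar*omega/(kB*T) = 1.055e-34*9.377e+13/(1.381e-23*1474.5) = 0.4858
Step 2: x/2 = 0.2429
Step 3: sinh(x/2) = 0.2453
Step 4: Z = 1/(2*0.2453) = 2.038

2.038


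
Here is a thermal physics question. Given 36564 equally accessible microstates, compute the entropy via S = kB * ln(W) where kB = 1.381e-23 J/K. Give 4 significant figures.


Step 1: ln(W) = ln(36564) = 10.51
Step 2: S = kB * ln(W) = 1.381e-23 * 10.51
Step 3: S = 1.451e-22 J/K

1.451e-22


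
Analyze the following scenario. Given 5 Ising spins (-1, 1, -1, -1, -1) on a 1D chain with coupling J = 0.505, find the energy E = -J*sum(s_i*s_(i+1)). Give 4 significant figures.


Step 1: Nearest-neighbor products: -1, -1, 1, 1
Step 2: Sum of products = 0
Step 3: E = -0.505 * 0 = 0

0


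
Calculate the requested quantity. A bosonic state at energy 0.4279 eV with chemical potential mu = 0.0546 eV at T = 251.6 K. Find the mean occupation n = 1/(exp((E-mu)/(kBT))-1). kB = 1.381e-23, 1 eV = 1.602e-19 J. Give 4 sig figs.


Step 1: (E - mu) = 0.3733 eV
Step 2: x = (E-mu)*eV/(kB*T) = 0.3733*1.602e-19/(1.381e-23*251.6) = 17.21
Step 3: exp(x) = 2.984e+07
Step 4: n = 1/(exp(x)-1) = 3.351e-08

3.351e-08


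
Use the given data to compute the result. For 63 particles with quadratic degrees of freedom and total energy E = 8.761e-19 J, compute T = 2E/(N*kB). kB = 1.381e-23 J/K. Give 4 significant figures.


Step 1: Numerator = 2*E = 2*8.761e-19 = 1.752e-18 J
Step 2: Denominator = N*kB = 63*1.381e-23 = 8.7e-22
Step 3: T = 1.752e-18 / 8.7e-22 = 2014 K

2014


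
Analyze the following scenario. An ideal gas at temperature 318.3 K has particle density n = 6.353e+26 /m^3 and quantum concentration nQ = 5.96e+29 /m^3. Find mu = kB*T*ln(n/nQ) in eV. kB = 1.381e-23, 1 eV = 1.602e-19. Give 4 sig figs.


Step 1: n/nQ = 6.353e+26/5.96e+29 = 0.001066
Step 2: ln(n/nQ) = -6.844
Step 3: mu = kB*T*ln(n/nQ) = 4.396e-21*-6.844 = -3.008e-20 J
Step 4: Convert to eV: -3.008e-20/1.602e-19 = -0.1878 eV

-0.1878


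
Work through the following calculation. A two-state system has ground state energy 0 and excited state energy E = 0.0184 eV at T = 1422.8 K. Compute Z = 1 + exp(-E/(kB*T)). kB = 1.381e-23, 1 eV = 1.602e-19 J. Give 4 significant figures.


Step 1: Compute beta*E = E*eV/(kB*T) = 0.0184*1.602e-19/(1.381e-23*1422.8) = 0.15
Step 2: exp(-beta*E) = exp(-0.15) = 0.8607
Step 3: Z = 1 + 0.8607 = 1.861

1.861


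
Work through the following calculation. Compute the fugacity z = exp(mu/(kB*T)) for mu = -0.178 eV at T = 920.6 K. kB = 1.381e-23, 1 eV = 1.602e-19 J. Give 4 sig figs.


Step 1: Convert mu to Joules: -0.178*1.602e-19 = -2.852e-20 J
Step 2: kB*T = 1.381e-23*920.6 = 1.271e-20 J
Step 3: mu/(kB*T) = -2.243
Step 4: z = exp(-2.243) = 0.1061

0.1061


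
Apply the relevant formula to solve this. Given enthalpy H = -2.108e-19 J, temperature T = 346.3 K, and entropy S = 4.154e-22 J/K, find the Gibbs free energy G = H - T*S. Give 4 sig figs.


Step 1: T*S = 346.3 * 4.154e-22 = 1.439e-19 J
Step 2: G = H - T*S = -2.108e-19 - 1.439e-19
Step 3: G = -3.547e-19 J

-3.547e-19


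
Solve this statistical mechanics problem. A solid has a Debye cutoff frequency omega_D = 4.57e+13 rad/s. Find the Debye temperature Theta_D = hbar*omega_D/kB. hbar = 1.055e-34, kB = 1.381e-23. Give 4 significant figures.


Step 1: hbar*omega_D = 1.055e-34 * 4.57e+13 = 4.821e-21 J
Step 2: Theta_D = 4.821e-21 / 1.381e-23
Step 3: Theta_D = 349.1 K

349.1


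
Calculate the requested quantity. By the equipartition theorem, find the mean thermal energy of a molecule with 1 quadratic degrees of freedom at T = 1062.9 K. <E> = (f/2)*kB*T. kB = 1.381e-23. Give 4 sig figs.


Step 1: f/2 = 1/2 = 0.5
Step 2: kB*T = 1.381e-23 * 1062.9 = 1.468e-20
Step 3: <E> = 0.5 * 1.468e-20 = 7.339e-21 J

7.339e-21


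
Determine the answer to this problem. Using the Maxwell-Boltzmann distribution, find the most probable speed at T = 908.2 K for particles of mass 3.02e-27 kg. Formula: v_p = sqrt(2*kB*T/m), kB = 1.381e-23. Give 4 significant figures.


Step 1: Numerator = 2*kB*T = 2*1.381e-23*908.2 = 2.508e-20
Step 2: Ratio = 2.508e-20 / 3.02e-27 = 8.306e+06
Step 3: v_p = sqrt(8.306e+06) = 2882 m/s

2882


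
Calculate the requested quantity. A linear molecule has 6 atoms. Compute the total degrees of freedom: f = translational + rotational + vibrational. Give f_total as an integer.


Step 1: Translational DOF = 3
Step 2: Rotational DOF (linear) = 2
Step 3: Vibrational DOF = 3*6 - 5 = 13
Step 4: Total = 3 + 2 + 13 = 18

18


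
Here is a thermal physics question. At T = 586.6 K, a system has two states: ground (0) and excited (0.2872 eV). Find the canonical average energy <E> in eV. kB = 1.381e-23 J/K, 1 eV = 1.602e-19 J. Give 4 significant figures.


Step 1: beta*E = 0.2872*1.602e-19/(1.381e-23*586.6) = 5.68
Step 2: exp(-beta*E) = 0.003415
Step 3: <E> = 0.2872*0.003415/(1+0.003415) = 0.0009775 eV

0.0009775


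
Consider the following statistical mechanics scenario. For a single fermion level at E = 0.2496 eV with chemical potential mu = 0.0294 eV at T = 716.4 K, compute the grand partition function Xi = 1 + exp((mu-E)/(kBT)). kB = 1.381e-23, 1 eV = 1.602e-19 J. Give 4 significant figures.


Step 1: (mu - E) = 0.0294 - 0.2496 = -0.2202 eV
Step 2: x = (mu-E)*eV/(kB*T) = -0.2202*1.602e-19/(1.381e-23*716.4) = -3.566
Step 3: exp(x) = 0.02828
Step 4: Xi = 1 + 0.02828 = 1.028

1.028


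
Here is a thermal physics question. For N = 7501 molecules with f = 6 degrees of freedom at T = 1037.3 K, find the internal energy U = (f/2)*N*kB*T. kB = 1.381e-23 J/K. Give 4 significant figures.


Step 1: f/2 = 6/2 = 3.0
Step 2: N*kB*T = 7501*1.381e-23*1037.3 = 1.075e-16
Step 3: U = 3.0 * 1.075e-16 = 3.224e-16 J

3.224e-16


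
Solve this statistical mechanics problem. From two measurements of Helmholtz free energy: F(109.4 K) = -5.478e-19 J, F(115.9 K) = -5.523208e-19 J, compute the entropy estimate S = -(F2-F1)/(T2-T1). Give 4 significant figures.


Step 1: dF = F2 - F1 = -5.523208e-19 - (-5.478e-19) = -4.5208e-21 J
Step 2: dT = T2 - T1 = 115.9 - 109.4 = 6.5 K
Step 3: S = -dF/dT = -(-4.5208e-21)/6.5 = 6.955e-22 J/K

6.955e-22


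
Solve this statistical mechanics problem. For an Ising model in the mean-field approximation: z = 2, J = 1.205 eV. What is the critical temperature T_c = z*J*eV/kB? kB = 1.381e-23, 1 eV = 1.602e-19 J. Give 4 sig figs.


Step 1: z*J = 2*1.205 = 2.41 eV
Step 2: Convert to Joules: 2.41*1.602e-19 = 3.861e-19 J
Step 3: T_c = 3.861e-19 / 1.381e-23 = 2.796e+04 K

2.796e+04


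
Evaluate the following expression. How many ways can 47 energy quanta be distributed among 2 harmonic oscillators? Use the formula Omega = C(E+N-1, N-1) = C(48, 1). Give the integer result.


Step 1: Use binomial coefficient C(48, 1)
Step 2: Numerator = 48! / 47!
Step 3: Denominator = 1!
Step 4: Omega = 48

48


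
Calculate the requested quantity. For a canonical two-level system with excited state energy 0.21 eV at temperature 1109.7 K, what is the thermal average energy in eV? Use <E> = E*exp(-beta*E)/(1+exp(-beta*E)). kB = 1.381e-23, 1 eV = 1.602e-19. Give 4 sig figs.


Step 1: beta*E = 0.21*1.602e-19/(1.381e-23*1109.7) = 2.195
Step 2: exp(-beta*E) = 0.1113
Step 3: <E> = 0.21*0.1113/(1+0.1113) = 0.02104 eV

0.02104


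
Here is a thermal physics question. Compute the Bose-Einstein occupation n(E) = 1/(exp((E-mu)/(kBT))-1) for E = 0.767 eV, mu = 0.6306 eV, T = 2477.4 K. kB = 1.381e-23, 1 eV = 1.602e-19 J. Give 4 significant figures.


Step 1: (E - mu) = 0.1364 eV
Step 2: x = (E-mu)*eV/(kB*T) = 0.1364*1.602e-19/(1.381e-23*2477.4) = 0.6387
Step 3: exp(x) = 1.894
Step 4: n = 1/(exp(x)-1) = 1.119

1.119


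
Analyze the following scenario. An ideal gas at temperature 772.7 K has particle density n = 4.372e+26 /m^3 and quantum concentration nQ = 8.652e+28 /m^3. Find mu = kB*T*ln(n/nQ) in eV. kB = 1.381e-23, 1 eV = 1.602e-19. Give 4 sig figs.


Step 1: n/nQ = 4.372e+26/8.652e+28 = 0.005053
Step 2: ln(n/nQ) = -5.288
Step 3: mu = kB*T*ln(n/nQ) = 1.067e-20*-5.288 = -5.643e-20 J
Step 4: Convert to eV: -5.643e-20/1.602e-19 = -0.3522 eV

-0.3522


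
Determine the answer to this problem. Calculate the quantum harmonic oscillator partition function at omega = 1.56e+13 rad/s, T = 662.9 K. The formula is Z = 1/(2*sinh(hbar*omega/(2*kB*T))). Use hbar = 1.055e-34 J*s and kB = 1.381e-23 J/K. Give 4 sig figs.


Step 1: Compute x = hbar*omega/(kB*T) = 1.055e-34*1.56e+13/(1.381e-23*662.9) = 0.1798
Step 2: x/2 = 0.08989
Step 3: sinh(x/2) = 0.09001
Step 4: Z = 1/(2*0.09001) = 5.555

5.555


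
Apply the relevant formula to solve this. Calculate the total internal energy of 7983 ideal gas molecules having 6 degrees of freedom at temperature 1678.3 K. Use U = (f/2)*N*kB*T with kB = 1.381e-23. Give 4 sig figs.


Step 1: f/2 = 6/2 = 3.0
Step 2: N*kB*T = 7983*1.381e-23*1678.3 = 1.85e-16
Step 3: U = 3.0 * 1.85e-16 = 5.551e-16 J

5.551e-16


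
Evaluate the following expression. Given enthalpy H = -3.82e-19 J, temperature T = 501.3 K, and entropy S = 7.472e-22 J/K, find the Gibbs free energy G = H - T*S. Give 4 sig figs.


Step 1: T*S = 501.3 * 7.472e-22 = 3.746e-19 J
Step 2: G = H - T*S = -3.82e-19 - 3.746e-19
Step 3: G = -7.566e-19 J

-7.566e-19


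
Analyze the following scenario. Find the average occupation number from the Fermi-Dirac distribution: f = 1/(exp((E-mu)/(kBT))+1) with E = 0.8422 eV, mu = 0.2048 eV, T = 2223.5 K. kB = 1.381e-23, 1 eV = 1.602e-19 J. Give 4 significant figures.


Step 1: (E - mu) = 0.8422 - 0.2048 = 0.6374 eV
Step 2: Convert: (E-mu)*eV = 1.021e-19 J
Step 3: x = (E-mu)*eV/(kB*T) = 3.325
Step 4: f = 1/(exp(3.325)+1) = 0.03471

0.03471


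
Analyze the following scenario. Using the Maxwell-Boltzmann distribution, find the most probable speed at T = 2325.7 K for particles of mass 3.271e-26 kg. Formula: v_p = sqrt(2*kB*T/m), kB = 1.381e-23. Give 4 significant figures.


Step 1: Numerator = 2*kB*T = 2*1.381e-23*2325.7 = 6.424e-20
Step 2: Ratio = 6.424e-20 / 3.271e-26 = 1.964e+06
Step 3: v_p = sqrt(1.964e+06) = 1401 m/s

1401


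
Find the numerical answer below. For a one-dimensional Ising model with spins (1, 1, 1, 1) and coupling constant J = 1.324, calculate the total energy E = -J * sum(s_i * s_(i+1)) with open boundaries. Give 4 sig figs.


Step 1: Nearest-neighbor products: 1, 1, 1
Step 2: Sum of products = 3
Step 3: E = -1.324 * 3 = -3.972

-3.972


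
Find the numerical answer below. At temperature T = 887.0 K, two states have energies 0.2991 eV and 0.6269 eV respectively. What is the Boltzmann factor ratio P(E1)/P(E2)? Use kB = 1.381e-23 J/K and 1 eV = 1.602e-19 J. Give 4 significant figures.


Step 1: Compute energy difference dE = E1 - E2 = 0.2991 - 0.6269 = -0.3278 eV
Step 2: Convert to Joules: dE_J = -0.3278 * 1.602e-19 = -5.251e-20 J
Step 3: Compute exponent = -dE_J / (kB * T) = -(-5.251e-20) / (1.381e-23 * 887.0) = 4.287
Step 4: P(E1)/P(E2) = exp(4.287) = 72.75

72.75


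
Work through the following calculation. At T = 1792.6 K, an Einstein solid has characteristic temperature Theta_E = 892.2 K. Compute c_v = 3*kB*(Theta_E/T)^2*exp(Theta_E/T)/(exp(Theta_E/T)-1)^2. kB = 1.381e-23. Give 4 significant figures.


Step 1: x = Theta_E/T = 892.2/1792.6 = 0.4977
Step 2: x^2 = 0.2477
Step 3: exp(x) = 1.645
Step 4: c_v = 3*1.381e-23*0.2477*1.645/(1.645-1)^2 = 4.059e-23

4.059e-23
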